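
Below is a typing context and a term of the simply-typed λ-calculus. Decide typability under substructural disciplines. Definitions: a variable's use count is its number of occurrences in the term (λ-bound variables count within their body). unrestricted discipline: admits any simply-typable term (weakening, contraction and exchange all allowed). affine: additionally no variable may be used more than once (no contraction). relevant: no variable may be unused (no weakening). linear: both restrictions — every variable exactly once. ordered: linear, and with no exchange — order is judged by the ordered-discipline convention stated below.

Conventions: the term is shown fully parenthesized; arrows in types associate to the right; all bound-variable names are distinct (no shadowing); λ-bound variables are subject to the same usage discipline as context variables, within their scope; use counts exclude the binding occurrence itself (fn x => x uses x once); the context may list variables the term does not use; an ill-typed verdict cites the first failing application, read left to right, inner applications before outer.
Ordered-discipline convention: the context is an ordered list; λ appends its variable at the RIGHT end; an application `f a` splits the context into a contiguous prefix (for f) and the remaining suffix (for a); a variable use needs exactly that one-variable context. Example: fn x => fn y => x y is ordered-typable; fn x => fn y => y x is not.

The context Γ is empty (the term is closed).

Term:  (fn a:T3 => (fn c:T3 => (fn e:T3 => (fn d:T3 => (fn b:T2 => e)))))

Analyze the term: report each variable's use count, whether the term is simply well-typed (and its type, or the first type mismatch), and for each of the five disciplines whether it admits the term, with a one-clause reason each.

use counts: a (bound)=0, c (bound)=0, e (bound)=1, d (bound)=0, b (bound)=0
order of uses: e
typing: well-typed at T3 → T3 → T3 → T3 → T2 → T3
ordered ✗ (needs weakening: a, c, d, b unused)
linear ✗ (needs weakening: a, c, d, b unused)
affine ✓ (at most one use each (a, c, e, d, b))
relevant ✗ (needs weakening: a, c, d, b unused)
unrestricted ✓ (type-checks (T3 → T3 → T3 → T3 → T2 → T3) and nothing is barred)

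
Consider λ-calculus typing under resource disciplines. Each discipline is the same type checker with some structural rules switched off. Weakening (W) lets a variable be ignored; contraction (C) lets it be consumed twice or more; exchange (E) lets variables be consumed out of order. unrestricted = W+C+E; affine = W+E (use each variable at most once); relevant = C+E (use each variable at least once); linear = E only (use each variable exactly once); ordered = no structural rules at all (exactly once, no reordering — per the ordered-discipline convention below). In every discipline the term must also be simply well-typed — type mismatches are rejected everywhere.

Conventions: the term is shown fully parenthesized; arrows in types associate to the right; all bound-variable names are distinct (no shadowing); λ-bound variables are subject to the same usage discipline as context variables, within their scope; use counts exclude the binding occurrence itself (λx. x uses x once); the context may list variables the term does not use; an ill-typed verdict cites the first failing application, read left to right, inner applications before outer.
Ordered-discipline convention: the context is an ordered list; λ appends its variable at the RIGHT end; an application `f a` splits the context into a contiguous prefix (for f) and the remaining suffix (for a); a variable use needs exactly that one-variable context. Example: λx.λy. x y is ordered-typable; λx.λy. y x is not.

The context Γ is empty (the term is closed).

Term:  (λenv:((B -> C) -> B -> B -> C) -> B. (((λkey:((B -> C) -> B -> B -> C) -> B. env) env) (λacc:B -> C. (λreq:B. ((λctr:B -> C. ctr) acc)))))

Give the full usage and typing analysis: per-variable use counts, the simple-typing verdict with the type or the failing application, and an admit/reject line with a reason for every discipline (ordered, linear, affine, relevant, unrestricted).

counts: env (bound): 2×, key (bound): 0×, acc (bound): 1×, req (bound): 0×, ctr (bound): 1×
order of uses: env, env, ctr, acc
typing: the term checks, with type (((B -> C) -> B -> B -> C) -> B) -> B
ordered: ✗, repeated use of env ×2; needs weakening: key, req unused
linear: ✗, repeated use of env ×2; needs weakening: key, req unused
affine: ✗, repeated use of env ×2
relevant: ✗, needs weakening: key, req unused
unrestricted: ✓, typability at (((B -> C) -> B -> B -> C) -> B) -> B is all that's needed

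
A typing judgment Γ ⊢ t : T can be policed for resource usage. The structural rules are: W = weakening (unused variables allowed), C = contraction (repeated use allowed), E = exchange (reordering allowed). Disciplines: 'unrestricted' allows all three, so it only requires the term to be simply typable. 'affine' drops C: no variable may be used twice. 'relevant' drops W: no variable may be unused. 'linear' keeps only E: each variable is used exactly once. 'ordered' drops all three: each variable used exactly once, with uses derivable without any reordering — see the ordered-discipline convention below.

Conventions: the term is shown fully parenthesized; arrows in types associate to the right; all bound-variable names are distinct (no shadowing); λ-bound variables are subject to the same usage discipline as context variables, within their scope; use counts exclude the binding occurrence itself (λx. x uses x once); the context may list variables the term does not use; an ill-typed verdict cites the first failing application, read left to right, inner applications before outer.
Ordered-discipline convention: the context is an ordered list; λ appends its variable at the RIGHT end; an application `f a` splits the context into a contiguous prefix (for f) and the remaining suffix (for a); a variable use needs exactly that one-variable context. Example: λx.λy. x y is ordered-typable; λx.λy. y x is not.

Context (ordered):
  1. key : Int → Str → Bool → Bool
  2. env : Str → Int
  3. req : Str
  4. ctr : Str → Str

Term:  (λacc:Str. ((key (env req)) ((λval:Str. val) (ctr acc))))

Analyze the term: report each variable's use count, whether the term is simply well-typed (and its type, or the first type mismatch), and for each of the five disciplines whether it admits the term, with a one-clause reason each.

usage: key: 1×, env: 1×, req: 1×, ctr: 1×, acc [bound]: 1×, val [bound]: 1×
uses in reading order: key, env, req, val, ctr, acc
typing: the term checks, with type Str → Bool → Bool
ordered: ✓, key, env, req, ctr, acc, val once each; derivable with no W/C/E
linear: ✓, key, env, req, ctr, acc, val: one use apiece
affine: ✓, none of key, env, req, ctr, acc, val used more than once
relevant: ✓, at least one use each (key, env, req, ctr, acc, val)
unrestricted: ✓, type-checks (Str → Bool → Bool) and nothing is barred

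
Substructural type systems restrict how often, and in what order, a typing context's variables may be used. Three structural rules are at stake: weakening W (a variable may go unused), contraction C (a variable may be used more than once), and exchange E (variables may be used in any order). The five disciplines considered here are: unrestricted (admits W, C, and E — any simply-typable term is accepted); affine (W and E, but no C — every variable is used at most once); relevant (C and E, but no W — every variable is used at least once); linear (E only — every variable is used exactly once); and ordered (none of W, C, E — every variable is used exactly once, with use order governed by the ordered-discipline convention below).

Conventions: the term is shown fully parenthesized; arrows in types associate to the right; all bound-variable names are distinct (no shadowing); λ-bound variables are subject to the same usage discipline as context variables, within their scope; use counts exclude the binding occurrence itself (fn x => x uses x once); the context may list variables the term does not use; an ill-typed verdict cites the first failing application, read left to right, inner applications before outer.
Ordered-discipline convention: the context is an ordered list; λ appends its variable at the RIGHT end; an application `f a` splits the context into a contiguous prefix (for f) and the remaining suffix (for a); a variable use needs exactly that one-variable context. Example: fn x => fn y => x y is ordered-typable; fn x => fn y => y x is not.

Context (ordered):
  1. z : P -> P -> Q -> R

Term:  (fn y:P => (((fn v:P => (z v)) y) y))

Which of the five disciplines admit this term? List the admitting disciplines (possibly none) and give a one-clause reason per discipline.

accepted by: relevant, unrestricted
variable uses: z: 1, y [bound]: 2, v [bound]: 1
uses in reading order: z, v, y, y
typing: the term checks, with type P -> Q -> R
ordered: ✗, y ×2 used more than once (contraction)
linear: ✗, y ×2 used more than once (contraction)
affine: ✗, y ×2 used more than once (contraction)
relevant: ✓, every one of z, y, v appears
unrestricted: ✓, typability at P -> Q -> R is all that's needed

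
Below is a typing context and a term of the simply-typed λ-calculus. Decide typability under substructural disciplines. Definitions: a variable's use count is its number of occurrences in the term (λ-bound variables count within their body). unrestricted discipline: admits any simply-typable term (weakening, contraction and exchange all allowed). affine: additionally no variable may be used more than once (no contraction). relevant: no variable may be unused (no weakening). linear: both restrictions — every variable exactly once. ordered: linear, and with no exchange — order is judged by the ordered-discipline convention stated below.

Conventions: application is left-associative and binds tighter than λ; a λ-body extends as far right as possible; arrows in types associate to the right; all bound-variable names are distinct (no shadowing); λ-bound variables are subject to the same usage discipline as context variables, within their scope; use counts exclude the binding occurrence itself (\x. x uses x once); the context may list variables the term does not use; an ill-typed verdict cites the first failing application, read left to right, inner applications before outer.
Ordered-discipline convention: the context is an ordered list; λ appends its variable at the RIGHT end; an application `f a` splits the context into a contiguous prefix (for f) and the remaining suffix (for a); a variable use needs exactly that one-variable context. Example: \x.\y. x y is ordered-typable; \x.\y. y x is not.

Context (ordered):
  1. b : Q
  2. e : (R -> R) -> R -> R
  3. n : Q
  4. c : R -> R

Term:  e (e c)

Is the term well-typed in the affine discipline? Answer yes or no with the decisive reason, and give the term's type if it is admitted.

no — e ×2 used more than once (contraction)
counts: b ×0; e ×2; n ×0; c ×1
uses in reading order: e, e, c
typing: well-typed — term : R -> R
across the five disciplines: ordered ✗ | linear ✗ | affine ✗ | relevant ✗ | unrestricted ✓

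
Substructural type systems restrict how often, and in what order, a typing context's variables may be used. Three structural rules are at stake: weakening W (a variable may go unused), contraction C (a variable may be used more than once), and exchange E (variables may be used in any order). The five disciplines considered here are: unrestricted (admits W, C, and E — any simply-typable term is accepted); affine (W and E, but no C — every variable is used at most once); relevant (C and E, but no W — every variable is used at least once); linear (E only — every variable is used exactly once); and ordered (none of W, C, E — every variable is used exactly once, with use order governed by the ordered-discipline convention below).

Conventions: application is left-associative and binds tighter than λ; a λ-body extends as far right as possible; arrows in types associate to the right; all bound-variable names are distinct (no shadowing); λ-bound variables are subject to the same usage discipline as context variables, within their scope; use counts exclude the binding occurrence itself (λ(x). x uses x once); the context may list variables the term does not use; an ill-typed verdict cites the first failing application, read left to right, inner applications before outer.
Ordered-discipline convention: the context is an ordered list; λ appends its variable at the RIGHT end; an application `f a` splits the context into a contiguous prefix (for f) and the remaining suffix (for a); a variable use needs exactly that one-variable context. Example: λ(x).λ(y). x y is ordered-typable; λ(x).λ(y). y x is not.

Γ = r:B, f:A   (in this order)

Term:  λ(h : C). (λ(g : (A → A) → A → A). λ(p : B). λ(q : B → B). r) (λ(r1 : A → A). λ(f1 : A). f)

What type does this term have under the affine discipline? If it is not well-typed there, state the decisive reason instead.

term : C → B → (B → B) → B
usage: r=1, f=1, h [bound]=0, g [bound]=0, p [bound]=0, q [bound]=0, r1 [bound]=0, f1 [bound]=0
order of uses: r, f
typing: ✓ — C → B → (B → B) → B
per-discipline verdicts: ordered ✗; linear ✗; affine ✓; relevant ✗; unrestricted ✓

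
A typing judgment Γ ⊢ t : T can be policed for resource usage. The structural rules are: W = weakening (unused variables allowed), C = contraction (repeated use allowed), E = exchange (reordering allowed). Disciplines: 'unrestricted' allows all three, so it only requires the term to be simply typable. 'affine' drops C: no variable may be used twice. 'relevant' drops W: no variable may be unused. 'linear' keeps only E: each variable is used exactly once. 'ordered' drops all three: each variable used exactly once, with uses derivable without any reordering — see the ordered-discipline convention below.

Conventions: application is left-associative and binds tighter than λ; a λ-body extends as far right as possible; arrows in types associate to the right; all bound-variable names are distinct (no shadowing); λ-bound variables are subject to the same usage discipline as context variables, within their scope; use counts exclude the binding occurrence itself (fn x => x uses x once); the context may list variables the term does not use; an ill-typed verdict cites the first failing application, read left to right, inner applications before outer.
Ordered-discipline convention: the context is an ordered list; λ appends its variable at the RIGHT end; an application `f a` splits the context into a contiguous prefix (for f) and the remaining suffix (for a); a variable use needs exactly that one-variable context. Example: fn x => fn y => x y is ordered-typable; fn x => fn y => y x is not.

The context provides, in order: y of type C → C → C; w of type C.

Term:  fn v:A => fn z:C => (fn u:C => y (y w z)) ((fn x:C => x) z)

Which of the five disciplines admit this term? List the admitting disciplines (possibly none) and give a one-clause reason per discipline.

admitted by: unrestricted
variable uses: y=2; w=1; v (λ-bound)=0; z (λ-bound)=2; u (λ-bound)=0; x (λ-bound)=1
order of uses: y, y, w, z, x, z
typing: well-typed — term : A → C → C → C
ordered: ✗, repeated use of y ×2, z ×2; needs weakening: v, u unused
linear: ✗, repeated use of y ×2, z ×2; needs weakening: v, u unused
affine: ✗, repeated use of y ×2, z ×2
relevant: ✗, needs weakening: v, u unused
unrestricted: ✓, simply typable at A → C → C → C; W, C, E all held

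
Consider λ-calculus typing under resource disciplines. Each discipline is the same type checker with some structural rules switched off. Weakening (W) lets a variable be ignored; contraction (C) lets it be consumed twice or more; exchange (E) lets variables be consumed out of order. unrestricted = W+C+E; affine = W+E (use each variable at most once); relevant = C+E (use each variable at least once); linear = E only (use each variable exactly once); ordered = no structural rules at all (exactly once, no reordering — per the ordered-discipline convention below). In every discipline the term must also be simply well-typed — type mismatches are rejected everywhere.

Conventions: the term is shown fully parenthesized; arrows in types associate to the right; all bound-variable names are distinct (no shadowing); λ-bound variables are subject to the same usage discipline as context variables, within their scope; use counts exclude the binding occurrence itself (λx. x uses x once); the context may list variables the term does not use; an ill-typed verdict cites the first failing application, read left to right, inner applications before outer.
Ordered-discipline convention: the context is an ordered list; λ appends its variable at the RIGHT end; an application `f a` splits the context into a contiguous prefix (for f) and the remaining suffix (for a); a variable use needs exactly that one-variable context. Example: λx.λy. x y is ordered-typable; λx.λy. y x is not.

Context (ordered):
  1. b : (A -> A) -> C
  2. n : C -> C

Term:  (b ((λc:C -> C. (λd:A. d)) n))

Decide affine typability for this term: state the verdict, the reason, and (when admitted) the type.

yes — none of b, n, c, d used more than once; term : C
use counts: b: 1; n: 1; c [bound]: 0; d [bound]: 1
uses in reading order: b, d, n
typing: ✓ — C
across the five disciplines: ordered ✗, linear ✗, affine ✓, relevant ✗, unrestricted ✓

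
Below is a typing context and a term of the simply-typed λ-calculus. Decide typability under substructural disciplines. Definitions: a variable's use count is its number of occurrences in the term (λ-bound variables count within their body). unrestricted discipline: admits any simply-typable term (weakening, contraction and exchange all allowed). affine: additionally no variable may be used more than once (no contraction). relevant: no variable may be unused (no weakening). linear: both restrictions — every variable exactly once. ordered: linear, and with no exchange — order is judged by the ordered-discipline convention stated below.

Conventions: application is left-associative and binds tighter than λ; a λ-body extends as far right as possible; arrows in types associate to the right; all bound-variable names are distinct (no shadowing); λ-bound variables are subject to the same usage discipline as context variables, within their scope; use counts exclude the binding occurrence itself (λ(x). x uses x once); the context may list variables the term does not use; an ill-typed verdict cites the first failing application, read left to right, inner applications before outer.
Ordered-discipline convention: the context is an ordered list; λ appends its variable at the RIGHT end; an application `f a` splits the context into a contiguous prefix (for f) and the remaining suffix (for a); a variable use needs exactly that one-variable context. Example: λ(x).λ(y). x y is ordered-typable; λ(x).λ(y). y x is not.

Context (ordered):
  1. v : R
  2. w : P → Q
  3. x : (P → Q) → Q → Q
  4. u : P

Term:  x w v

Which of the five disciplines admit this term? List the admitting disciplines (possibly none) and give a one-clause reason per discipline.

accepted by: none
variable uses: v: 1, w: 1, x: 1, u: 0
uses in reading order: x, w, v
typing: ill-typed: an argument R mismatches the expected Q
ordered: ✗, not simply typable
linear: ✗, fails simple typing
affine: ✗, a type mismatch blocks all five
relevant: ✗, the type mismatch rejects it
unrestricted: ✗, not simply typable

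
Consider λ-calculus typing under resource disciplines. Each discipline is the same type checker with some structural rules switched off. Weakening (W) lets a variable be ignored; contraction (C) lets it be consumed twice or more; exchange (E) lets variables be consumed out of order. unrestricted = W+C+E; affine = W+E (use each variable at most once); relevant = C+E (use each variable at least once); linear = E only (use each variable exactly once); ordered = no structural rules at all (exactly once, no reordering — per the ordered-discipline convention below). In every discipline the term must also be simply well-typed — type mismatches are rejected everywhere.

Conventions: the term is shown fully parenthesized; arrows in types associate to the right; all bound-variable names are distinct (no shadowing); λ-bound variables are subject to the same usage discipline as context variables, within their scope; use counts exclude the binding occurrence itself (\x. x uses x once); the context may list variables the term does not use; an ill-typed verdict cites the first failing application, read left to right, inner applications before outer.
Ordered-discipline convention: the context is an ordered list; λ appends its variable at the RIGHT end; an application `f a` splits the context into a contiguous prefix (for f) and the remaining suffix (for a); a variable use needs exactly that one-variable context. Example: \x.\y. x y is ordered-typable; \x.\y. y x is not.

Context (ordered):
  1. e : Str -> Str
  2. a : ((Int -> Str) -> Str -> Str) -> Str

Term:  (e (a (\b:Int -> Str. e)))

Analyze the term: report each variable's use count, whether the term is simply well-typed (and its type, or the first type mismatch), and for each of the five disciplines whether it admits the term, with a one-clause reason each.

counts: e ×2, a ×1, b (λ-bound) ×0
left-to-right use order: e, a, e
typing: well-typed — term : Str
ordered ✗ (repeated use of e ×2; b never used (weakening))
linear ✗ (repeated use of e ×2; b never used (weakening))
affine ✗ (repeated use of e ×2)
relevant ✗ (b never used (weakening))
unrestricted ✓ (well-typed at Str; no restrictions here)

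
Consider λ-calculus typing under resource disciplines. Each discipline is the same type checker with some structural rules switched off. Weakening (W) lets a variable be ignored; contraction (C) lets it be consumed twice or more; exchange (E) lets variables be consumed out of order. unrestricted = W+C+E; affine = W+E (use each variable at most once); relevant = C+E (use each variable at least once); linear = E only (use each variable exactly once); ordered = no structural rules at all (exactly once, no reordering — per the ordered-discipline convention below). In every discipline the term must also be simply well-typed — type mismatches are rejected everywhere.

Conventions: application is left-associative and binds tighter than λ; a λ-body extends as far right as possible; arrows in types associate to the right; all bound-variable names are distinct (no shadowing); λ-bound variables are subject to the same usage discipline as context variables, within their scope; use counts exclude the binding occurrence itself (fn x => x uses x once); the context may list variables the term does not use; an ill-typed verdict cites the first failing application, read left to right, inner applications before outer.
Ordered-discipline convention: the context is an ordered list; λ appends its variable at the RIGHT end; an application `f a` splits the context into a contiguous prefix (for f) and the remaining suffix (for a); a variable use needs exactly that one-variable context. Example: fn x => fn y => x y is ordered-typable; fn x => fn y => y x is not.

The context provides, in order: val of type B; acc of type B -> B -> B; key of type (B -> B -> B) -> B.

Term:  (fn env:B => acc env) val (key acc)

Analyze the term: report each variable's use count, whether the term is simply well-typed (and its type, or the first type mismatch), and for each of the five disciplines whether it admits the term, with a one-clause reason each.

usage: val=1, acc=2, key=1, env (λ-bound)=1
uses in reading order: acc, env, val, key, acc
typing: well-typed — term : B
ordered: ✗, acc ×2 used more than once (contraction)
linear: ✗, acc ×2 used more than once (contraction)
affine: ✗, acc ×2 used more than once (contraction)
relevant: ✓, every one of val, acc, key, env appears
unrestricted: ✓, simply typable at B; W, C, E all held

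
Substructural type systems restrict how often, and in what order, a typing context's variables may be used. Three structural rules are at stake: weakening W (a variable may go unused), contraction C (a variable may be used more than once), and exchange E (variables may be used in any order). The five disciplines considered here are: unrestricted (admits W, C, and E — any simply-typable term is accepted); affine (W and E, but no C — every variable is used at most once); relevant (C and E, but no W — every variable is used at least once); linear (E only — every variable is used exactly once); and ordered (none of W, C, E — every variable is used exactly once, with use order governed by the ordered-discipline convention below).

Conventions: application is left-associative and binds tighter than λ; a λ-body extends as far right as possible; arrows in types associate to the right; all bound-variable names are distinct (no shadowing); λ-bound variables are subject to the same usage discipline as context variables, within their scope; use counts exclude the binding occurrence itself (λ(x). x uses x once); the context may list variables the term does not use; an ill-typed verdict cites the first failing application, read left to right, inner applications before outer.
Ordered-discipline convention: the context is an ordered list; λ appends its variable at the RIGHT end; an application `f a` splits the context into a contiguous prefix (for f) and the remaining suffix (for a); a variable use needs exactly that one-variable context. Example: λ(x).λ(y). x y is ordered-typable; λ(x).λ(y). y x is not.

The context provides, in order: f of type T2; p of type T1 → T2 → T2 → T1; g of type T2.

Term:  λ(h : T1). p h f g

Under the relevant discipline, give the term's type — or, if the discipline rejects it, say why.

term : T1 → T1
use counts: f: 1×; p: 1×; g: 1×; h (bound): 1×
uses in reading order: p, h, f, g
typing: the term checks, with type T1 → T1
per-discipline verdicts: ordered ✗ · linear ✓ · affine ✓ · relevant ✓ · unrestricted ✓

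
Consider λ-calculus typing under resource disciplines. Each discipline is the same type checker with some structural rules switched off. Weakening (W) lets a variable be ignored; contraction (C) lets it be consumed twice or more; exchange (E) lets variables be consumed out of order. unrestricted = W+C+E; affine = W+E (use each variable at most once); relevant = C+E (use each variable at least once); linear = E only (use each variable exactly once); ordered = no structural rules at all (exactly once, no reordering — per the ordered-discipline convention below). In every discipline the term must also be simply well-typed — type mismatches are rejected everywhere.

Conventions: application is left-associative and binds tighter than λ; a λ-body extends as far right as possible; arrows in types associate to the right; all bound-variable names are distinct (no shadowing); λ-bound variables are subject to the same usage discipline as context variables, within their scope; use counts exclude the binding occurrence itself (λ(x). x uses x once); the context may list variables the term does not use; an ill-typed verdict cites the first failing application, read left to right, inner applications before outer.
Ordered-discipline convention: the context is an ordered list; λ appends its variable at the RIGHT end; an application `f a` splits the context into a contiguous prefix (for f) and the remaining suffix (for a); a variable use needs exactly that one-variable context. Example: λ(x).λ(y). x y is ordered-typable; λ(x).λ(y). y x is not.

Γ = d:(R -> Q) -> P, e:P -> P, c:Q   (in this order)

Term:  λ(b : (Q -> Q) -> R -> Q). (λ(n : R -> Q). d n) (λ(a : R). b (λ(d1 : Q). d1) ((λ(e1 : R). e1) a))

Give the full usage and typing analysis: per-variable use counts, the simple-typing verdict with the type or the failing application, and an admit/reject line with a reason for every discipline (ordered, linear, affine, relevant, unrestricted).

use counts: d=1; e=0; c=0; b [bound]=1; n [bound]=1; a [bound]=1; d1 [bound]=1; e1 [bound]=1
order of uses: d, n, b, d1, e1, a
typing: well-typed at ((Q -> Q) -> R -> Q) -> P
ordered: ✗, needs weakening: e, c unused
linear: ✗, needs weakening: e, c unused
affine: ✓, none of d, e, c, b, n, a, d1, e1 used more than once
relevant: ✗, needs weakening: e, c unused
unrestricted: ✓, simply typable at ((Q -> Q) -> R -> Q) -> P; W, C, E all held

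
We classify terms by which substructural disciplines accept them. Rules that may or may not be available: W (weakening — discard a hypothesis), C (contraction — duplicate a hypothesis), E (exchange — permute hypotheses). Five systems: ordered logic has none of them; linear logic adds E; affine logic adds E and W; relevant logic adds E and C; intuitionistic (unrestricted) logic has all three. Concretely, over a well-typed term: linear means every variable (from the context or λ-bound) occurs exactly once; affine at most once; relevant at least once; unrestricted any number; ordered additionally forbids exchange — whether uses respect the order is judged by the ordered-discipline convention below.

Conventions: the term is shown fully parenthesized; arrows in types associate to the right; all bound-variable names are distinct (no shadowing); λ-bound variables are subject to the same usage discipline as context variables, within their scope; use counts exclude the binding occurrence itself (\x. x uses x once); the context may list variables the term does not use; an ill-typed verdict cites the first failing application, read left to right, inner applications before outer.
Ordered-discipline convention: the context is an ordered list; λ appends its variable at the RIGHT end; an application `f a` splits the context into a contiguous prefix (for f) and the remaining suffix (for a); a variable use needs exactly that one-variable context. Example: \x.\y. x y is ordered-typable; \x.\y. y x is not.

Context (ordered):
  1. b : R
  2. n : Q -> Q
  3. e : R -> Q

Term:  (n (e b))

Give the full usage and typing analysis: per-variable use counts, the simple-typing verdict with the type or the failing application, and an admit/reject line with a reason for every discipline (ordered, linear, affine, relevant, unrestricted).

variable uses: b ×1; n ×1; e ×1
order of uses: n, e, b
typing: well-typed at Q
ordered: ✗ — no contiguous prefix/suffix split fits n, e, b
linear: ✓ — exactly-once usage across b, n, e
affine: ✓ — b, n, e: no repeats, contraction unneeded
relevant: ✓ — at least one use each (b, n, e)
unrestricted: ✓ — simply typable at Q; W, C, E all held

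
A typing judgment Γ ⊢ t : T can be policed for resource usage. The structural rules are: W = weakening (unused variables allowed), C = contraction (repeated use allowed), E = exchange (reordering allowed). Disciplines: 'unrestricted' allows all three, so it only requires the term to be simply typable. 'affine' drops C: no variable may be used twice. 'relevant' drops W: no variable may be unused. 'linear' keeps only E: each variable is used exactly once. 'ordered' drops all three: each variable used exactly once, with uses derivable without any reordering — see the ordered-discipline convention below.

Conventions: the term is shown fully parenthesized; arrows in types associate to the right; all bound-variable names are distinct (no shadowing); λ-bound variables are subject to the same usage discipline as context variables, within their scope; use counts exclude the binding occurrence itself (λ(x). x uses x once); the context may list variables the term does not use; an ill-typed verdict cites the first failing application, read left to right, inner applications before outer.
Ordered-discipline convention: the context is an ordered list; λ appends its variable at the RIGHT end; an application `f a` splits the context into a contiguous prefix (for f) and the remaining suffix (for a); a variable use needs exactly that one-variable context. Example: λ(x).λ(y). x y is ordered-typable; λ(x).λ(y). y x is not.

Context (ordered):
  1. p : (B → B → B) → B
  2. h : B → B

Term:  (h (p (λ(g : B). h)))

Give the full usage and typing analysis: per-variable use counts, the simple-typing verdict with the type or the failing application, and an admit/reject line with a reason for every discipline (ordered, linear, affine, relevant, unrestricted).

usage: p ×1, h ×2, g [bound] ×0
left-to-right use order: h, p, h
typing: the term checks, with type B
ordered ✗ (repeated use of h ×2; g left unused)
linear ✗ (repeated use of h ×2; g left unused)
affine ✗ (repeated use of h ×2)
relevant ✗ (g left unused)
unrestricted ✓ (typability at B is all that's needed)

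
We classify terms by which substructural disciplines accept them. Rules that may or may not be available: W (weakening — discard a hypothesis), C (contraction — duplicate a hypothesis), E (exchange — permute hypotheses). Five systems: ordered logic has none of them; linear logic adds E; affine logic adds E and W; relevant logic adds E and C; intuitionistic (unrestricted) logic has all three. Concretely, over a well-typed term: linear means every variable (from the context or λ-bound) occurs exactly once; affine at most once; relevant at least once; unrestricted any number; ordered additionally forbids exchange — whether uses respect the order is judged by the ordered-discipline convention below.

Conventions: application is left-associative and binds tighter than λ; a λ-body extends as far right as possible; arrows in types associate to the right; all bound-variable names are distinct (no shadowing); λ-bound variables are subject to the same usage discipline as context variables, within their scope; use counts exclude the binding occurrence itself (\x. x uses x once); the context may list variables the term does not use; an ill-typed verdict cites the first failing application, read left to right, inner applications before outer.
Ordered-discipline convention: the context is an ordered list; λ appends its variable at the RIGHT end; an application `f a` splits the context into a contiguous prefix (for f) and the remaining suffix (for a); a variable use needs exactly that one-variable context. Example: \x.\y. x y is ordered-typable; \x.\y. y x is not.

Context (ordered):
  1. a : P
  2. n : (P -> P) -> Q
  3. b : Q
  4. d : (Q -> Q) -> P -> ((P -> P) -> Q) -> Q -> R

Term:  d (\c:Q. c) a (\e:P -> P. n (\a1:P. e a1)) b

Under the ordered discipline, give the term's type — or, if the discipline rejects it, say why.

not well-typed under ordered — no contiguous prefix/suffix split fits d, c, a, n, e, a1, b
usage: a: 1; n: 1; b: 1; d: 1; c (λ-bound): 1; e (λ-bound): 1; a1 (λ-bound): 1
left-to-right use order: d, c, a, n, e, a1, b
typing: the term checks, with type R
per-discipline verdicts: ordered ✗; linear ✓; affine ✓; relevant ✓; unrestricted ✓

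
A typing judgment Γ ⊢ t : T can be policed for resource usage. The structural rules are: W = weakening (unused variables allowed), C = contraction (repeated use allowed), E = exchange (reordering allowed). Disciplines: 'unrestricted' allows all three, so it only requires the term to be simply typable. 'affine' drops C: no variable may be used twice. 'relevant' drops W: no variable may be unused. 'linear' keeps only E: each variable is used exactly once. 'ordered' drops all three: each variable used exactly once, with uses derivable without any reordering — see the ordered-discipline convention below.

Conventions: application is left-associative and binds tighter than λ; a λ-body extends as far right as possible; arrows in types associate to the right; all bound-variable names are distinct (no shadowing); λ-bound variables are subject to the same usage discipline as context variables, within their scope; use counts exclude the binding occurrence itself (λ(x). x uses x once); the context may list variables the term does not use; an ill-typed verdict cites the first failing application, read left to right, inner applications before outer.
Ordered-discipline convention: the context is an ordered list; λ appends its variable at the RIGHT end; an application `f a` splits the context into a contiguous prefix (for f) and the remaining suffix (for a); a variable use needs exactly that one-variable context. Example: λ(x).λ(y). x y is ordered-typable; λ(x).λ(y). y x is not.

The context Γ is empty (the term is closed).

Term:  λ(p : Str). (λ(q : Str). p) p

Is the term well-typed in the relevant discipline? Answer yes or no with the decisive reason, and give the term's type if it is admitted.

no — unused: q — weakening required
counts: p (λ-bound): 2×; q (λ-bound): 0×
order of uses: p, p
typing: ✓ — Str -> Str
across the five disciplines: ordered ✗ | linear ✗ | affine ✗ | relevant ✗ | unrestricted ✓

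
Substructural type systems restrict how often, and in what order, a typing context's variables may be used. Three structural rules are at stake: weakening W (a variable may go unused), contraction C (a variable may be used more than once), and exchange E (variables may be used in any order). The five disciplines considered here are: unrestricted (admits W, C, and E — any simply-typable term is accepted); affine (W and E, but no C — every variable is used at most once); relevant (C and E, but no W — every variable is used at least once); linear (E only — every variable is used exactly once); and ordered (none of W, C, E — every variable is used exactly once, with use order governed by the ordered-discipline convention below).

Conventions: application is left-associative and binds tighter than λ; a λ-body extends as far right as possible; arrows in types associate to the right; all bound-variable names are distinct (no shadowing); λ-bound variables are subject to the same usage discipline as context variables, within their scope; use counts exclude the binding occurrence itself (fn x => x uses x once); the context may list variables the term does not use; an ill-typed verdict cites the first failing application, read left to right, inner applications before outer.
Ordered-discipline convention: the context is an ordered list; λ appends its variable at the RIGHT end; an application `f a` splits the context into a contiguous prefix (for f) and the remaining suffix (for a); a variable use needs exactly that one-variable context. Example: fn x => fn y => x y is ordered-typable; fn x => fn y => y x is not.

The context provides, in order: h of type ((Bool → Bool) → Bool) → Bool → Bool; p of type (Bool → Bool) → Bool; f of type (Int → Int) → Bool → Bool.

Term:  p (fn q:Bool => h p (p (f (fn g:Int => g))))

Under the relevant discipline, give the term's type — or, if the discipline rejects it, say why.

not well-typed under relevant — needs weakening: q unused
use counts: h: 1, p: 3, f: 1, q (λ-bound): 0, g (λ-bound): 1
order of uses: p, h, p, p, f, g
typing: ✓ — Bool
per-discipline verdicts: ordered ✗, linear ✗, affine ✗, relevant ✗, unrestricted ✓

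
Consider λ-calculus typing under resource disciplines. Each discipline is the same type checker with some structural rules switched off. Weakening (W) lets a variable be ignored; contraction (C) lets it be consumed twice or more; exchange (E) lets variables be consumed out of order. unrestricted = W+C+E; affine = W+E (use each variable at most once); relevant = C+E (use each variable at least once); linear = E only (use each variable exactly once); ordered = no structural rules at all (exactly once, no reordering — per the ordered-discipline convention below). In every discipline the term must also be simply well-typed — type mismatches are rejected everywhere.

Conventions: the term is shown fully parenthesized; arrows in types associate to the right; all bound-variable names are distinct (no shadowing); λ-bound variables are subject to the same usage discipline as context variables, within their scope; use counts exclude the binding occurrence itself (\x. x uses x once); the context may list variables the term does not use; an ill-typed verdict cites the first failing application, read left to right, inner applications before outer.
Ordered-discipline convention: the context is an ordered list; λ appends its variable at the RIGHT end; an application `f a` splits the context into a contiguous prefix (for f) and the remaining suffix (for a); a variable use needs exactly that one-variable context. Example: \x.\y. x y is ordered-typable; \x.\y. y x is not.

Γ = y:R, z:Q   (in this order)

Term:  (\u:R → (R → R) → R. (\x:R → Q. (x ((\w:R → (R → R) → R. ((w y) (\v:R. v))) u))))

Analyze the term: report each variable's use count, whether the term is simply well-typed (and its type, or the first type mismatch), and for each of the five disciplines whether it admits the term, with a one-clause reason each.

variable uses: y: 1; z: 0; u [bound]: 1; x [bound]: 1; w [bound]: 1; v [bound]: 1
use order (left to right): x, w, y, v, u
typing: the term checks, with type (R → (R → R) → R) → (R → Q) → Q
ordered: ✗ — z never used (weakening)
linear: ✗ — z never used (weakening)
affine: ✓ — y, z, u, x, w, v: no repeats, contraction unneeded
relevant: ✗ — z never used (weakening)
unrestricted: ✓ — simply typable at (R → (R → R) → R) → (R → Q) → Q; W, C, E all held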